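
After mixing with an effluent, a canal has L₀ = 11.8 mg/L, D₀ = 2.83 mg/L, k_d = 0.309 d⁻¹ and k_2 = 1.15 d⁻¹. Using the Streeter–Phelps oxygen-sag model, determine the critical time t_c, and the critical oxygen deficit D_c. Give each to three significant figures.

t_c ≈ 0.305 d; D_c ≈ 2.89 mg/L

At the critical point dD/dt = 0, so k_d L₀ e^(−k_d t) = k_2 D. Substituting D(t) from the Streeter–Phelps equation and solving for t gives
t_c = ln[(k_2/k_d)(1 − D₀(k_2−k_d)/(k_d L₀))] / (k_2−k_d).
Here k_2−k_d = 0.8410 d⁻¹ and 1 − D₀(k_2−k_d)/(k_d L₀) = 1 − 2.83×0.8410/(0.309×11.8) = 0.3473, so
t_c = ln(3.722 × 0.3473) / 0.8410 = 0.2565 / 0.8410 = 0.3050 d.
L(t_c) = L₀ e^(−k_d t_c) = 11.8 × 0.9101 = 10.74 mg/L, and at the critical point k_2 D_c = k_d L, so D_c = (0.309/1.15) × 10.74 = 2.885 mg/L.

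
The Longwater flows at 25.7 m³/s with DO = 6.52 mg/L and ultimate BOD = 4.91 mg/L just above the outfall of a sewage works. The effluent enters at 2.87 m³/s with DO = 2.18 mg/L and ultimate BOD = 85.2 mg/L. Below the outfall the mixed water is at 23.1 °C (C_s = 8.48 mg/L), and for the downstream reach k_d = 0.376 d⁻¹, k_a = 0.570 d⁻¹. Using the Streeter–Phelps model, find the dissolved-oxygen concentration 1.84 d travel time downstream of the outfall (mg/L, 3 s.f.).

DO ≈ 3.86 mg/L

Mixed DO = (25.7×6.52 + 2.87×2.18)/(25.7+2.87) = 173.8/28.57 = 6.084 mg/L.
Mixed L₀ = (25.7×4.91 + 2.87×85.2)/(28.57) = 370.7/28.57 = 12.98 mg/L.
Initial deficit D₀ = C_s − DO₀ = 8.48 − 6.084 = 2.396 mg/L.
D(1.84) = [0.376×12.98/(0.570−0.376)](e^(−0.376×1.84) − e^(−0.570×1.84)) + 2.396 e^(−0.570×1.84)
= 25.15 × (0.5007 − 0.3504) + 2.396 × 0.3504 = 4.619 mg/L.
DO = 8.48 − 4.619 = 3.861 mg/L.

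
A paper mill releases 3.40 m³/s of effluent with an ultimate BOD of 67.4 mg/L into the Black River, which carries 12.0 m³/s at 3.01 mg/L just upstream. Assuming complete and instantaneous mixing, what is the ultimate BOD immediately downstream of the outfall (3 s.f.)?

17.2 mg/L

Flow-weighted mixing: C = (Q_r C_r + Q_w C_w)/(Q_r + Q_w)
= (12.0×3.01 + 3.40×67.4)/(12.0 + 3.40) = 265.3/15.40 = 17.23 mg/L.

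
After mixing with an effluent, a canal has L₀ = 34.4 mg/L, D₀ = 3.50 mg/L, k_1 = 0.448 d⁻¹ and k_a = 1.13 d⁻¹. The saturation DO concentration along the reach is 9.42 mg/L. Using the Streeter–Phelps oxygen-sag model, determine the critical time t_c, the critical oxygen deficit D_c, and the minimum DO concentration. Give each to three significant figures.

t_c = [1/(k_a−k_1)] ln[(k_a/k_1)(1 − D₀(k_a−k_1)/(k_1 L₀))]
= [1/(1.13−0.448)] ln[(1.13/0.448)(1 − 3.50×0.6820/(0.448×34.4))]
= (1/0.6820) ln[2.522 × 0.8451] = 1.466 × ln(2.132) = 1.466 × 0.7569 = 1.110 d.
L(t_c) = L₀ e^(−k_1 t_c) = 34.4 × 0.6082 = 20.92 mg/L, and at the critical point k_a D_c = k_1 L, so D_c = (0.448/1.13) × 20.92 = 8.295 mg/L.
Minimum DO = C_s − D_c = 9.42 − 8.295 = 1.125 mg/L.

t_c ≈ 1.11 d; D_c ≈ 8.30 mg/L; min DO ≈ 1.12 mg/L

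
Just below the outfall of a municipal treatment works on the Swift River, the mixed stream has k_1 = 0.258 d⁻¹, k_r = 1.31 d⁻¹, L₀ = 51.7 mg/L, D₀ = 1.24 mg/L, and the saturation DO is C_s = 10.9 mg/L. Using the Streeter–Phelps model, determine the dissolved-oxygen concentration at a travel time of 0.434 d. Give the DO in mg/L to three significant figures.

DO ≈ 6.04 mg/L

k_1 L₀/(k_r−k_1) = 0.258×51.7/(1.31−0.258) = 13.34/1.052 = 12.68 mg/L.
e^(−k_1 t) = e^(−0.258×0.4340) = 0.8941; e^(−k_r t) = e^(−1.31×0.4340) = 0.5664.
D = 12.68 × (0.8941 − 0.5664) + 1.24 × 0.5664 = 4.155 + 0.7023 = 4.857 mg/L.
DO = C_s − D = 10.9 − 4.857 = 6.043 mg/L.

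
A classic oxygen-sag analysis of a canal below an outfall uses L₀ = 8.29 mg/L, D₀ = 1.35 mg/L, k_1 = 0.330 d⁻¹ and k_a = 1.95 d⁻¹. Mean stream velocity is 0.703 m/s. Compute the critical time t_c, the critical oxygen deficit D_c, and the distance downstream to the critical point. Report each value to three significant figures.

t_c ≈ 0.105 d; D_c ≈ 1.36 mg/L; x_c ≈ 6.37 km

With k_a/k_1 = 5.909 and 1 − D₀(k_a−k_1)/(k_1 L₀) = 0.2006,
t_c = ln(5.909 × 0.2006) / (1.95 − 0.330) = ln(1.185) / 1.620 = 0.1699/1.620 = 0.1049 d.
D_c = (k_1/k_a) L₀ e^(−k_1 t_c) = (0.330/1.95) × 8.29 × e^(−0.330×0.1049) = 0.1692 × 8.29 × 0.9660 = 1.355 mg/L.
x_c = v t_c = 0.703 m/s × 0.1049 d × 86400 s/d = 6370 m ≈ 6.37 km.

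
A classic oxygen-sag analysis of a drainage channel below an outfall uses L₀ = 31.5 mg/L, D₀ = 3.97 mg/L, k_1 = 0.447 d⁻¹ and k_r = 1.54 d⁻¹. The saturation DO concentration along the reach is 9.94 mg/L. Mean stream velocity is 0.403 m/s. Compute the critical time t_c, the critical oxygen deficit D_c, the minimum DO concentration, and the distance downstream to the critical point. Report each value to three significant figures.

With k_r/k_1 = 3.445 and 1 − D₀(k_r−k_1)/(k_1 L₀) = 0.6918,
t_c = ln(3.445 × 0.6918) / (1.54 − 0.447) = ln(2.383) / 1.093 = 0.8686/1.093 = 0.7947 d.
L(t_c) = L₀ e^(−k_1 t_c) = 31.5 × 0.7010 = 22.08 mg/L, and at the critical point k_r D_c = k_1 L, so D_c = (0.447/1.54) × 22.08 = 6.410 mg/L.
Minimum DO = C_s − D_c = 9.94 − 6.410 = 3.530 mg/L.
x_c = v t_c = 0.403 m/s × 0.7947 d × 86400 s/d = 27670 m ≈ 27.7 km.

t_c ≈ 0.795 d; D_c ≈ 6.41 mg/L; min DO ≈ 3.53 mg/L; x_c ≈ 27.7 km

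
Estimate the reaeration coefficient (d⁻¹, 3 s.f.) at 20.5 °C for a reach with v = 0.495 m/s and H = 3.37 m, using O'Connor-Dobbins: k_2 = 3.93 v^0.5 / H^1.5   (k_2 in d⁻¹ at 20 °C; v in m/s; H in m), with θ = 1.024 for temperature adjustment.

k_2(20) = 3.93 × 0.495^0.5 / 3.37^1.5 = 3.93 × 0.7036 / 6.186 = 0.4469 d⁻¹.
k_2(20.5) = 0.4469 × 1.024^(20.5−20) = 0.4469 × 1.012 = 0.4523 d⁻¹.

k_2 ≈ 0.452 d⁻¹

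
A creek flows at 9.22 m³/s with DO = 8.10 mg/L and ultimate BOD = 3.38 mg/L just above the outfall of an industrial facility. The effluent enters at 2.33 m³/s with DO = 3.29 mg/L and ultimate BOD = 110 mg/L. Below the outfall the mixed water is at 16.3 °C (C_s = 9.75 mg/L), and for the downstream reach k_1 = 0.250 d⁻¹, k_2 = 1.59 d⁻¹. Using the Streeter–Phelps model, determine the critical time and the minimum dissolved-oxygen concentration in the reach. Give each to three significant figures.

Mixed DO = (9.22×8.10 + 2.33×3.29)/(9.22+2.33) = 82.35/11.55 = 7.130 mg/L.
Mixed L₀ = (9.22×3.38 + 2.33×110)/(11.55) = 287.5/11.55 = 24.89 mg/L.
Initial deficit D₀ = C_s − DO₀ = 9.75 − 7.130 = 2.620 mg/L.
t_c = (1/1.340) ln[(1.59/0.250)(1 − 2.620×1.340/(0.250×24.89))] = 0.7463 × ln(2.771) = 0.7606 d.
D_c = (0.250/1.59) × 24.89 × e^(−0.250×0.7606) = 0.1572 × 24.89 × 0.8268 = 3.236 mg/L.
Minimum DO = 9.75 − 3.236 = 6.514 mg/L.

t_c ≈ 0.761 d; minimum DO ≈ 6.51 mg/L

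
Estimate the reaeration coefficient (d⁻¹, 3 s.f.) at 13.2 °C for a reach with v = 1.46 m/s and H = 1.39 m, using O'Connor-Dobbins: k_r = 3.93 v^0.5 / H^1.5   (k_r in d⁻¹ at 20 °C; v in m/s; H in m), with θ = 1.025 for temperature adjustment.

k_r ≈ 2.45 d⁻¹

k_r(20) = 3.93 × 1.46^0.5 / 1.39^1.5 = 3.93 × 1.208 / 1.639 = 2.898 d⁻¹.
k_r(13.2) = 2.898 × 1.025^(13.2−20) = 2.898 × 0.8454 = 2.450 d⁻¹.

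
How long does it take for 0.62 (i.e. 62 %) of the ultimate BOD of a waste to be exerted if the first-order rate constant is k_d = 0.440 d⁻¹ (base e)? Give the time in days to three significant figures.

t ≈ 2.20 d

y/L₀ = 1 − e^(−k_d t) = 0.62 ⇒ e^(−k_d t) = 0.380
t = −ln(0.380) / 0.440 = 0.9676 / 0.440 = 2.199 d.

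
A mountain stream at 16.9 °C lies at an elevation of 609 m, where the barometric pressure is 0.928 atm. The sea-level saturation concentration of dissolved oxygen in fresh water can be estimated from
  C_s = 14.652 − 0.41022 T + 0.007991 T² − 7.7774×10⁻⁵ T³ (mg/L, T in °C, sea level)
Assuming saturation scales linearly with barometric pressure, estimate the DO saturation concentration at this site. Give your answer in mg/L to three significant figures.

C_s ≈ 8.93 mg/L

At sea level: C_s = 14.652 − 0.41022×16.9 + 0.007991×16.9² − 7.7774×10⁻⁵×16.9³ = 9.626 mg/L.
Pressure correction: C_s' = 9.626 × 0.928 = 8.933 mg/L.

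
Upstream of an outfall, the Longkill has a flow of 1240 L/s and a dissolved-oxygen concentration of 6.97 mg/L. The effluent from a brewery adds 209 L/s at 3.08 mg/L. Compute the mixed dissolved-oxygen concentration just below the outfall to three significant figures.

Flow-weighted mixing: C = (Q_r C_r + Q_w C_w)/(Q_r + Q_w)
= (1240×6.97 + 209×3.08)/(1240 + 209) = 9287/1449 = 6.409 mg/L.

6.41 mg/L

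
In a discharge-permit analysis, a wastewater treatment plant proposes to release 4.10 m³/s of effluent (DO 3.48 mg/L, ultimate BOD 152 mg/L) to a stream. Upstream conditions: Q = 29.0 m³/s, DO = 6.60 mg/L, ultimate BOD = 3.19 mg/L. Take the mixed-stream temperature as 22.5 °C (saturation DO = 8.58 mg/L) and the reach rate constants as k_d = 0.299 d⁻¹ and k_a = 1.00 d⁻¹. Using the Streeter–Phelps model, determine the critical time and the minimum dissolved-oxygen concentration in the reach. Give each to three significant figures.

t_c ≈ 1.30 d; minimum DO ≈ 4.20 mg/L

Mixed DO = (29.0×6.60 + 4.10×3.48)/(29.0+4.10) = 205.7/33.10 = 6.214 mg/L.
Mixed L₀ = (29.0×3.19 + 4.10×152)/(33.10) = 715.7/33.10 = 21.62 mg/L.
Initial deficit D₀ = C_s − DO₀ = 8.58 − 6.214 = 2.366 mg/L.
t_c = (1/0.7010) ln[(1.00/0.299)(1 − 2.366×0.7010/(0.299×21.62))] = 1.427 × ln(2.486) = 1.299 d.
D_c = (0.299/1.00) × 21.62 × e^(−0.299×1.299) = 0.2990 × 21.62 × 0.6781 = 4.384 mg/L.
Minimum DO = 8.58 − 4.384 = 4.196 mg/L.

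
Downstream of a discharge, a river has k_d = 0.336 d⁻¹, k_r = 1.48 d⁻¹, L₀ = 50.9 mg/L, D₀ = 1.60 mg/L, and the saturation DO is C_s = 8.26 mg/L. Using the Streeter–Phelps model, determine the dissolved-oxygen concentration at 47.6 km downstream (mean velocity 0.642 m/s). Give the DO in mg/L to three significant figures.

DO ≈ 0.804 mg/L

Travel time t = x/v = 47.6 km / (0.642 m/s) = 47600 m / 0.642 m/s = 74140 s = 0.8581 d.
k_d L₀/(k_r−k_d) = 0.336×50.9/(1.48−0.336) = 17.10/1.144 = 14.95 mg/L.
e^(−k_d t) = e^(−0.336×0.8581) = 0.7495; e^(−k_r t) = e^(−1.48×0.8581) = 0.2808.
D = 14.95 × (0.7495 − 0.2808) + 1.60 × 0.2808 = 7.007 + 0.4493 = 7.456 mg/L.
DO = C_s − D = 8.26 − 7.456 = 0.8039 mg/L.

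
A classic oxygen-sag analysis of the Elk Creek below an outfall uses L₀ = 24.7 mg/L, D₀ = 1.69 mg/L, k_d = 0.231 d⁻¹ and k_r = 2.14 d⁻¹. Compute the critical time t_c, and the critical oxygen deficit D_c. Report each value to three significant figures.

t_c ≈ 0.730 d; D_c ≈ 2.25 mg/L

With k_r/k_d = 9.264 and 1 − D₀(k_r−k_d)/(k_d L₀) = 0.4346,
t_c = ln(9.264 × 0.4346) / (2.14 − 0.231) = ln(4.026) / 1.909 = 1.393/1.909 = 0.7296 d.
D_c = (k_d/k_r) L₀ e^(−k_d t_c) = (0.231/2.14) × 24.7 × e^(−0.231×0.7296) = 0.1079 × 24.7 × 0.8449 = 2.253 mg/L.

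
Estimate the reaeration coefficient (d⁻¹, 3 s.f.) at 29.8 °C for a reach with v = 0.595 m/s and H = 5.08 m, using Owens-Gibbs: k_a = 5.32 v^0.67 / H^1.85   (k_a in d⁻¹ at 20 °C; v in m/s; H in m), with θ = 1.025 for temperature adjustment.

k_a(20) = 5.32 × 0.595^0.67 / 5.08^1.85 = 5.32 × 0.7062 / 20.22 = 0.1858 d⁻¹.
k_a(29.8) = 0.1858 × 1.025^(29.8−20) = 0.1858 × 1.274 = 0.2366 d⁻¹.

k_a ≈ 0.237 d⁻¹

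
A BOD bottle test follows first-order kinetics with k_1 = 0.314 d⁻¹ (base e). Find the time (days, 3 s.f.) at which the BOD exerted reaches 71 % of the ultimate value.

t ≈ 3.94 d

y/L₀ = 1 − e^(−k_1 t) = 0.71 ⇒ e^(−k_1 t) = 0.290
t = −ln(0.290) / 0.314 = 1.238 / 0.314 = 3.942 d.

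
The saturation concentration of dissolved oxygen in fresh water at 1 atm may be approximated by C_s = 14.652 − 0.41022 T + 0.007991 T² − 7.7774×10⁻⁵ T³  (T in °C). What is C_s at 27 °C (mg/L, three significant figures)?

C_s = 14.652 − 0.41022×27 + 0.007991×27² − 7.7774×10⁻⁵×27³ = 7.871 mg/L.

C_s ≈ 7.87 mg/L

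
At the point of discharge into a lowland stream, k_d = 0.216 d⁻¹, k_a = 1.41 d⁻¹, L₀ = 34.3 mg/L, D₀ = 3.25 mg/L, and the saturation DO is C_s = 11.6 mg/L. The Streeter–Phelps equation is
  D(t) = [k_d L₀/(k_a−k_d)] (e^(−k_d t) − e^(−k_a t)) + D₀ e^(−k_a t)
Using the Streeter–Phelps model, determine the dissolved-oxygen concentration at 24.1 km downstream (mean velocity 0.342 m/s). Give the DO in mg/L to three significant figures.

DO ≈ 7.33 mg/L

Travel time t = x/v = 24.1 km / (0.342 m/s) = 24100 m / 0.342 m/s = 70470 s = 0.8156 d.
k_d L₀/(k_a−k_d) = 0.216×34.3/(1.41−0.216) = 7.409/1.194 = 6.205 mg/L.
e^(−k_d t) = e^(−0.216×0.8156) = 0.8385; e^(−k_a t) = e^(−1.41×0.8156) = 0.3166.
D = 6.205 × (0.8385 − 0.3166) + 3.25 × 0.3166 = 3.238 + 1.029 = 4.267 mg/L.
DO = C_s − D = 11.6 − 4.267 = 7.333 mg/L.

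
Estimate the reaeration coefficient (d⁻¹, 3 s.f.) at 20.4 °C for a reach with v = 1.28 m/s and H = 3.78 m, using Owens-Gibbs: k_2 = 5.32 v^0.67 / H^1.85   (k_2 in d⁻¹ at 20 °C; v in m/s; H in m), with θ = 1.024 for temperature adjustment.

k_2(20) = 5.32 × 1.28^0.67 / 3.78^1.85 = 5.32 × 1.180 / 11.70 = 0.5363 d⁻¹.
k_2(20.4) = 0.5363 × 1.024^(20.4−20) = 0.5363 × 1.010 = 0.5414 d⁻¹.

k_2 ≈ 0.541 d⁻¹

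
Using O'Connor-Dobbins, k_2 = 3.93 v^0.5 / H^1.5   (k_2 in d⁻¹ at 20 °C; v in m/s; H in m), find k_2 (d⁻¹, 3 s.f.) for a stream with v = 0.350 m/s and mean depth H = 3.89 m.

k_2 ≈ 0.303 d⁻¹

k_2 = 3.93 × 0.350^0.5 / 3.89^1.5 = 3.93 × 0.5916 / 7.672 = 0.3030 d⁻¹.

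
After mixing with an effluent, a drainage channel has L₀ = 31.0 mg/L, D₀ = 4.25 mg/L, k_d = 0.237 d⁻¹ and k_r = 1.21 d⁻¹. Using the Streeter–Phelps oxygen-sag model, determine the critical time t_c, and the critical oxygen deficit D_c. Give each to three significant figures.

t_c ≈ 0.825 d; D_c ≈ 4.99 mg/L

With k_r/k_d = 5.105 and 1 − D₀(k_r−k_d)/(k_d L₀) = 0.4372,
t_c = ln(5.105 × 0.4372) / (1.21 − 0.237) = ln(2.232) / 0.9730 = 0.8028/0.9730 = 0.8251 d.
D_c = (k_d/k_r) L₀ e^(−k_d t_c) = (0.237/1.21) × 31.0 × e^(−0.237×0.8251) = 0.1959 × 31.0 × 0.8224 = 4.993 mg/L.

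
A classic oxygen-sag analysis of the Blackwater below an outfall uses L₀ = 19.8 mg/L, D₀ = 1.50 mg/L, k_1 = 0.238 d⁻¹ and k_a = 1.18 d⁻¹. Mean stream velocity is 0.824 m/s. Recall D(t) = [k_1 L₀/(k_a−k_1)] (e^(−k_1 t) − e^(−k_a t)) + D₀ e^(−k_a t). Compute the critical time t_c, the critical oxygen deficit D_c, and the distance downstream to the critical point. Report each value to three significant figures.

At the critical point dD/dt = 0, so k_1 L₀ e^(−k_1 t) = k_a D. Substituting D(t) from the Streeter–Phelps equation and solving for t gives
t_c = ln[(k_a/k_1)(1 − D₀(k_a−k_1)/(k_1 L₀))] / (k_a−k_1).
Here k_a−k_1 = 0.9420 d⁻¹ and 1 − D₀(k_a−k_1)/(k_1 L₀) = 1 − 1.50×0.9420/(0.238×19.8) = 0.7002, so
t_c = ln(4.958 × 0.7002) / 0.9420 = 1.245 / 0.9420 = 1.321 d.
L(t_c) = L₀ e^(−k_1 t_c) = 19.8 × 0.7302 = 14.46 mg/L, and at the critical point k_a D_c = k_1 L, so D_c = (0.238/1.18) × 14.46 = 2.916 mg/L.
x_c = v t_c = 0.824 m/s × 1.321 d × 86400 s/d = 94060 m ≈ 94.1 km.

t_c ≈ 1.32 d; D_c ≈ 2.92 mg/L; x_c ≈ 94.1 km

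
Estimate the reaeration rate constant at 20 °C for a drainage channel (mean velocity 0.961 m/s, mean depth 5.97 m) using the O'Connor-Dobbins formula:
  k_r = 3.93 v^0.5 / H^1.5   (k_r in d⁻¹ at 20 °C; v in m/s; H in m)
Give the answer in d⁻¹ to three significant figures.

k_r ≈ 0.264 d⁻¹

k_r = 3.93 × 0.961^0.5 / 5.97^1.5 = 3.93 × 0.9803 / 14.59 = 0.2641 d⁻¹.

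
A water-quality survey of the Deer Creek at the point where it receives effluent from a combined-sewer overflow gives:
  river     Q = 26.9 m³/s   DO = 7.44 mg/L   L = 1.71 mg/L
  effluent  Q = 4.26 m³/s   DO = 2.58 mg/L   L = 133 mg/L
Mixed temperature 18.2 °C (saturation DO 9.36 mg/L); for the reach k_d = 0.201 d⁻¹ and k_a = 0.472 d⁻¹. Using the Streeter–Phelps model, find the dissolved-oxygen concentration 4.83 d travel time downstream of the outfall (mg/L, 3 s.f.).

Mixed DO = (26.9×7.44 + 4.26×2.58)/(26.9+4.26) = 211.1/31.16 = 6.776 mg/L.
Mixed L₀ = (26.9×1.71 + 4.26×133)/(31.16) = 612.6/31.16 = 19.66 mg/L.
Initial deficit D₀ = C_s − DO₀ = 9.36 − 6.776 = 2.584 mg/L.
D(4.83) = [0.201×19.66/(0.472−0.201)](e^(−0.201×4.83) − e^(−0.472×4.83)) + 2.584 e^(−0.472×4.83)
= 14.58 × (0.3788 − 0.1023) + 2.584 × 0.1023 = 4.296 mg/L.
DO = 9.36 − 4.296 = 5.064 mg/L.

DO ≈ 5.06 mg/L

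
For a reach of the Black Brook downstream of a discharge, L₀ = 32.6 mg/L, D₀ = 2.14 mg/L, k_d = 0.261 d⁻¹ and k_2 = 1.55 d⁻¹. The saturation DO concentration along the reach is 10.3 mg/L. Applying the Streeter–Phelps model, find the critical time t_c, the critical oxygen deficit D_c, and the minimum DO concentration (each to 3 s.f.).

t_c = [1/(k_2−k_d)] ln[(k_2/k_d)(1 − D₀(k_2−k_d)/(k_d L₀))]
= [1/(1.55−0.261)] ln[(1.55/0.261)(1 − 2.14×1.289/(0.261×32.6))]
= (1/1.289) ln[5.939 × 0.6758] = 0.7758 × ln(4.013) = 0.7758 × 1.390 = 1.078 d.
D_c = (k_d/k_2) L₀ e^(−k_d t_c) = (0.261/1.55) × 32.6 × e^(−0.261×1.078) = 0.1684 × 32.6 × 0.7547 = 4.143 mg/L.
Minimum DO = C_s − D_c = 10.3 − 4.143 = 6.157 mg/L.

t_c ≈ 1.08 d; D_c ≈ 4.14 mg/L; min DO ≈ 6.16 mg/L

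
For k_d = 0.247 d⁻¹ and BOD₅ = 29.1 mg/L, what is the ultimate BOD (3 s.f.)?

L₀ ≈ 41.0 mg/L

BOD₅ = L₀(1 − e^(−5k_d)) ⇒ L₀ = BOD₅ / (1 − e^(−5×0.247))
= 29.1 / (1 − 0.2908) = 29.1 / 0.7092 = 41.03 mg/L.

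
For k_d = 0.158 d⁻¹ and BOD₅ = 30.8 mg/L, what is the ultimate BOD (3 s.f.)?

BOD₅ = L₀(1 − e^(−5k_d)) ⇒ L₀ = BOD₅ / (1 − e^(−5×0.158))
= 30.8 / (1 − 0.4538) = 30.8 / 0.5462 = 56.39 mg/L.

L₀ ≈ 56.4 mg/L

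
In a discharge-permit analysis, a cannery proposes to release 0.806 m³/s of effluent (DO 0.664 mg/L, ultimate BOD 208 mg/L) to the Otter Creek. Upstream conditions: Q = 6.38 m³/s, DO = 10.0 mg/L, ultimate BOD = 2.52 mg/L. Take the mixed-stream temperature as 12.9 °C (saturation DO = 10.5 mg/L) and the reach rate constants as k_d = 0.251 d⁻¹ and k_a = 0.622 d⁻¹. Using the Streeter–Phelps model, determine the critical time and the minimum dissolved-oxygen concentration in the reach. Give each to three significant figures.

t_c ≈ 2.19 d; minimum DO ≈ 4.55 mg/L

Mixed DO = (6.38×10.0 + 0.806×0.664)/(6.38+0.806) = 64.34/7.186 = 8.953 mg/L.
Mixed L₀ = (6.38×2.52 + 0.806×208)/(7.186) = 183.7/7.186 = 25.57 mg/L.
Initial deficit D₀ = C_s − DO₀ = 10.5 − 8.953 = 1.547 mg/L.
t_c = (1/0.3710) ln[(0.622/0.251)(1 − 1.547×0.3710/(0.251×25.57))] = 2.695 × ln(2.256) = 2.193 d.
D_c = (0.251/0.622) × 25.57 × e^(−0.251×2.193) = 0.4035 × 25.57 × 0.5766 = 5.949 mg/L.
Minimum DO = 10.5 − 5.949 = 4.551 mg/L.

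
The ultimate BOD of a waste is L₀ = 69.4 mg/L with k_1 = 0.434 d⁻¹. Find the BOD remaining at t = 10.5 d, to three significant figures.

L_t = L₀ e^(−k_1 t) = 69.4 × e^(−0.434×10.5) = 69.4 × 0.01049 = 0.7282 mg/L.

L ≈ 0.728 mg/L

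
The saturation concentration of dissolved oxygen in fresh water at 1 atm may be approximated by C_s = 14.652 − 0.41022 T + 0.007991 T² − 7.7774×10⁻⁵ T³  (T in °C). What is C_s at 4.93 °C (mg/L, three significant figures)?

C_s ≈ 12.8 mg/L

C_s = 14.652 − 0.41022×4.93 + 0.007991×4.93² − 7.7774×10⁻⁵×4.93³ = 12.81 mg/L.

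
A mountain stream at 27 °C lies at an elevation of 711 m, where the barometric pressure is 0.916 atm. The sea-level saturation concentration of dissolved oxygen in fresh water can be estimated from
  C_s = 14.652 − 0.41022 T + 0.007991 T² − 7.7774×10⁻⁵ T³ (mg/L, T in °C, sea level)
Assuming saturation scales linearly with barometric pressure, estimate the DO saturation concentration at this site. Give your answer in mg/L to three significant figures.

C_s ≈ 7.21 mg/L

At sea level: C_s = 14.652 − 0.41022×27 + 0.007991×27² − 7.7774×10⁻⁵×27³ = 7.871 mg/L.
Pressure correction: C_s' = 7.871 × 0.916 = 7.210 mg/L.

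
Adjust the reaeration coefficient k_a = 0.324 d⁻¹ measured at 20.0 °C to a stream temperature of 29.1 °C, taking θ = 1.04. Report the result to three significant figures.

k_a(T₂) = k_a(T₁) · θ^(T₂−T₁) = 0.324 × 1.04^(29.1−20.0)
= 0.324 × 1.04^9.10 = 0.324 × 1.429 = 0.4630 d⁻¹.

k_a ≈ 0.463 d⁻¹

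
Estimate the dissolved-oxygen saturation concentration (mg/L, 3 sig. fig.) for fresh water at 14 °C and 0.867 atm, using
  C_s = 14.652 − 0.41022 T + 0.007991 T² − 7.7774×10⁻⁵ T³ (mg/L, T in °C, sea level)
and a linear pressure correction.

C_s ≈ 8.90 mg/L

At sea level: C_s = 14.652 − 0.41022×14 + 0.007991×14² − 7.7774×10⁻⁵×14³ = 10.26 mg/L.
Pressure correction: C_s' = 10.26 × 0.867 = 8.897 mg/L.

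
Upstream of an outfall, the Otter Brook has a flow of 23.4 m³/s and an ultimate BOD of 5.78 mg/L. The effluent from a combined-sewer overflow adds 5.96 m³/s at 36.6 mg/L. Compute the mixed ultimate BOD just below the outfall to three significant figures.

Flow-weighted mixing: C = (Q_r C_r + Q_w C_w)/(Q_r + Q_w)
= (23.4×5.78 + 5.96×36.6)/(23.4 + 5.96) = 353.4/29.36 = 12.04 mg/L.

12.0 mg/L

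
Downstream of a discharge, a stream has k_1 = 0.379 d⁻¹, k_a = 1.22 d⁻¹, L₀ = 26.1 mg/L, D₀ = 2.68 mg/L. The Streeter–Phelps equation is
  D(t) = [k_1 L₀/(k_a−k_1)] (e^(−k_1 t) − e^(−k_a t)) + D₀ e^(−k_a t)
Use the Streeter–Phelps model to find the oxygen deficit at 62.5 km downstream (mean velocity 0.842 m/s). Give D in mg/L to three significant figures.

D ≈ 5.31 mg/L

Travel time t = x/v = 62.5 km / (0.842 m/s) = 62500 m / 0.842 m/s = 74230 s = 0.8591 d.
k_1 L₀/(k_a−k_1) = 0.379×26.1/(1.22−0.379) = 9.892/0.8410 = 11.76 mg/L.
e^(−k_1 t) = e^(−0.379×0.8591) = 0.7221; e^(−k_a t) = e^(−1.22×0.8591) = 0.3506.
D = 11.76 × (0.7221 − 0.3506) + 2.68 × 0.3506 = 4.370 + 0.9396 = 5.309 mg/L.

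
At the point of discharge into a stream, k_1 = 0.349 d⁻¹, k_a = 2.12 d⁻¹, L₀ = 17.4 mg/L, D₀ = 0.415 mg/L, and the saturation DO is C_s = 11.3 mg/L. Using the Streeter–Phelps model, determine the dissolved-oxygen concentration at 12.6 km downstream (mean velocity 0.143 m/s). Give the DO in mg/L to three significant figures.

Travel time t = x/v = 12.6 km / (0.143 m/s) = 12600 m / 0.143 m/s = 88110 s = 1.020 d.
k_1 L₀/(k_a−k_1) = 0.349×17.4/(2.12−0.349) = 6.073/1.771 = 3.429 mg/L.
e^(−k_1 t) = e^(−0.349×1.020) = 0.7005; e^(−k_a t) = e^(−2.12×1.020) = 0.1151.
D = 3.429 × (0.7005 − 0.1151) + 0.415 × 0.1151 = 2.007 + 0.04776 = 2.055 mg/L.
DO = C_s − D = 11.3 − 2.055 = 9.245 mg/L.

DO ≈ 9.24 mg/L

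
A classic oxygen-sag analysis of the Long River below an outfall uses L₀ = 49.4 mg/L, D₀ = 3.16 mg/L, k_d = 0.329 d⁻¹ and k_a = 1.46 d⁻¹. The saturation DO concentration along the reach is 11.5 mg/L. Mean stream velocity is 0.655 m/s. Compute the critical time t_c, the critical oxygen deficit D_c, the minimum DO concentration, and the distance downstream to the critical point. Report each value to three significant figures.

t_c = [1/(k_a−k_d)] ln[(k_a/k_d)(1 − D₀(k_a−k_d)/(k_d L₀))]
= [1/(1.46−0.329)] ln[(1.46/0.329)(1 − 3.16×1.131/(0.329×49.4))]
= (1/1.131) ln[4.438 × 0.7801] = 0.8842 × ln(3.462) = 0.8842 × 1.242 = 1.098 d.
L(t_c) = L₀ e^(−k_d t_c) = 49.4 × 0.6968 = 34.42 mg/L, and at the critical point k_a D_c = k_d L, so D_c = (0.329/1.46) × 34.42 = 7.757 mg/L.
Minimum DO = C_s − D_c = 11.5 − 7.757 = 3.743 mg/L.
x_c = v t_c = 0.655 m/s × 1.098 d × 86400 s/d = 62140 m ≈ 62.1 km.

t_c ≈ 1.10 d; D_c ≈ 7.76 mg/L; min DO ≈ 3.74 mg/L; x_c ≈ 62.1 km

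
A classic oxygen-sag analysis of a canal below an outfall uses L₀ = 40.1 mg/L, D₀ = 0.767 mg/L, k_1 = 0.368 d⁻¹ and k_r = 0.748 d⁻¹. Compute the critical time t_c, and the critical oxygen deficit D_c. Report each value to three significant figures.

t_c ≈ 1.81 d; D_c ≈ 10.1 mg/L

At the critical point dD/dt = 0, so k_1 L₀ e^(−k_1 t) = k_r D. Substituting D(t) from the Streeter–Phelps equation and solving for t gives
t_c = ln[(k_r/k_1)(1 − D₀(k_r−k_1)/(k_1 L₀))] / (k_r−k_1).
Here k_r−k_1 = 0.3800 d⁻¹ and 1 − D₀(k_r−k_1)/(k_1 L₀) = 1 − 0.767×0.3800/(0.368×40.1) = 0.9802, so
t_c = ln(2.033 × 0.9802) / 0.3800 = 0.6894 / 0.3800 = 1.814 d.
D_c = (k_1/k_r) L₀ e^(−k_1 t_c) = (0.368/0.748) × 40.1 × e^(−0.368×1.814) = 0.4920 × 40.1 × 0.5129 = 10.12 mg/L.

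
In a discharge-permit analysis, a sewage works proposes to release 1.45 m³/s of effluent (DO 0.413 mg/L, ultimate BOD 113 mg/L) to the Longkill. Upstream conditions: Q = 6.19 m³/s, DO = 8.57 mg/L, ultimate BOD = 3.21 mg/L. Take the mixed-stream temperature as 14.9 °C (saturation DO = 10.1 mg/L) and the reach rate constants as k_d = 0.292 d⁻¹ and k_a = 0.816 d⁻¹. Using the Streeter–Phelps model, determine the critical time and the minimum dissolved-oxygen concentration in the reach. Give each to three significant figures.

Mixed DO = (6.19×8.57 + 1.45×0.413)/(6.19+1.45) = 53.65/7.640 = 7.022 mg/L.
Mixed L₀ = (6.19×3.21 + 1.45×113)/(7.640) = 183.7/7.640 = 24.05 mg/L.
Initial deficit D₀ = C_s − DO₀ = 10.1 − 7.022 = 3.078 mg/L.
t_c = (1/0.5240) ln[(0.816/0.292)(1 − 3.078×0.5240/(0.292×24.05))] = 1.908 × ln(2.153) = 1.463 d.
D_c = (0.292/0.816) × 24.05 × e^(−0.292×1.463) = 0.3578 × 24.05 × 0.6523 = 5.613 mg/L.
Minimum DO = 10.1 − 5.613 = 4.487 mg/L.

t_c ≈ 1.46 d; minimum DO ≈ 4.49 mg/L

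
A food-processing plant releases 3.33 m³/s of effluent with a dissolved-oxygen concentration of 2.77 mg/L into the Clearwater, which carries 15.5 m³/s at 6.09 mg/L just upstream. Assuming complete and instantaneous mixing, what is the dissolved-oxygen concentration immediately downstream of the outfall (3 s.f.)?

Flow-weighted mixing: C = (Q_r C_r + Q_w C_w)/(Q_r + Q_w)
= (15.5×6.09 + 3.33×2.77)/(15.5 + 3.33) = 103.6/18.83 = 5.503 mg/L.

5.50 mg/L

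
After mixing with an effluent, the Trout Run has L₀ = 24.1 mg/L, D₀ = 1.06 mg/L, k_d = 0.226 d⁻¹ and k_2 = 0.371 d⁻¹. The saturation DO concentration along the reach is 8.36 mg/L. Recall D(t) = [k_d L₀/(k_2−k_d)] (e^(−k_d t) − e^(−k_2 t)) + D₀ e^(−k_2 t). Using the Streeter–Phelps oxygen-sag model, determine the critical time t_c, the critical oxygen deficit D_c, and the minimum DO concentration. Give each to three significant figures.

t_c ≈ 3.22 d; D_c ≈ 7.09 mg/L; min DO ≈ 1.27 mg/L

t_c = [1/(k_2−k_d)] ln[(k_2/k_d)(1 − D₀(k_2−k_d)/(k_d L₀))]
= [1/(0.371−0.226)] ln[(0.371/0.226)(1 − 1.06×0.1450/(0.226×24.1))]
= (1/0.1450) ln[1.642 × 0.9718] = 6.897 × ln(1.595) = 6.897 × 0.4670 = 3.221 d.
D_c = (k_d/k_2) L₀ e^(−k_d t_c) = (0.226/0.371) × 24.1 × e^(−0.226×3.221) = 0.6092 × 24.1 × 0.4829 = 7.089 mg/L.
Minimum DO = C_s − D_c = 8.36 − 7.089 = 1.271 mg/L.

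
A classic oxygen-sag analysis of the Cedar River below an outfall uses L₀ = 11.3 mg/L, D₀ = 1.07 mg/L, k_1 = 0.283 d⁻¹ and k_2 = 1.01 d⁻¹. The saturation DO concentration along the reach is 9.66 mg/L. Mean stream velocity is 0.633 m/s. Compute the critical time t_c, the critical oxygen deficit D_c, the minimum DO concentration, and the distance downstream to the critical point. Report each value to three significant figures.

t_c = [1/(k_2−k_1)] ln[(k_2/k_1)(1 − D₀(k_2−k_1)/(k_1 L₀))]
= [1/(1.01−0.283)] ln[(1.01/0.283)(1 − 1.07×0.7270/(0.283×11.3))]
= (1/0.7270) ln[3.569 × 0.7567] = 1.376 × ln(2.701) = 1.376 × 0.9935 = 1.367 d.
D_c = (k_1/k_2) L₀ e^(−k_1 t_c) = (0.283/1.01) × 11.3 × e^(−0.283×1.367) = 0.2802 × 11.3 × 0.6793 = 2.151 mg/L.
Minimum DO = C_s − D_c = 9.66 − 2.151 = 7.509 mg/L.
x_c = v t_c = 0.633 m/s × 1.367 d × 86400 s/d = 74740 m ≈ 74.7 km.

t_c ≈ 1.37 d; D_c ≈ 2.15 mg/L; min DO ≈ 7.51 mg/L; x_c ≈ 74.7 km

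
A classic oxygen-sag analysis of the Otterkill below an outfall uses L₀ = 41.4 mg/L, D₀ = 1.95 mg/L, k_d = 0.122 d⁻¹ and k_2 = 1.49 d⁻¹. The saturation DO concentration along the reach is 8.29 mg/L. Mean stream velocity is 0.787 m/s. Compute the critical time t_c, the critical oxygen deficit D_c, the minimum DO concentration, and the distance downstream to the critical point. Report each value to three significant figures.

With k_2/k_d = 12.21 and 1 − D₀(k_2−k_d)/(k_d L₀) = 0.4718,
t_c = ln(12.21 × 0.4718) / (1.49 − 0.122) = ln(5.763) / 1.368 = 1.751/1.368 = 1.280 d.
L(t_c) = L₀ e^(−k_d t_c) = 41.4 × 0.8554 = 35.41 mg/L, and at the critical point k_2 D_c = k_d L, so D_c = (0.122/1.49) × 35.41 = 2.900 mg/L.
Minimum DO = C_s − D_c = 8.29 − 2.900 = 5.390 mg/L.
x_c = v t_c = 0.787 m/s × 1.280 d × 86400 s/d = 87050 m ≈ 87.1 km.

t_c ≈ 1.28 d; D_c ≈ 2.90 mg/L; min DO ≈ 5.39 mg/L; x_c ≈ 87.1 km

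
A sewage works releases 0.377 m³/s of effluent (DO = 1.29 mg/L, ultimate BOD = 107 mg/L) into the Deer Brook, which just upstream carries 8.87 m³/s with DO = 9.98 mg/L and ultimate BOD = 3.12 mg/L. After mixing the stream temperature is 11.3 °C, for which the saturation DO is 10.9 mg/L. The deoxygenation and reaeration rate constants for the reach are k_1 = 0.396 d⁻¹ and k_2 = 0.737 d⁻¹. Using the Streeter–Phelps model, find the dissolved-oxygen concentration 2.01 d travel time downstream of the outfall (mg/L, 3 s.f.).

Mixed DO = (8.87×9.98 + 0.377×1.29)/(8.87+0.377) = 89.01/9.247 = 9.626 mg/L.
Mixed L₀ = (8.87×3.12 + 0.377×107)/(9.247) = 68.01/9.247 = 7.355 mg/L.
Initial deficit D₀ = C_s − DO₀ = 10.9 − 9.626 = 1.274 mg/L.
D(2.01) = [0.396×7.355/(0.737−0.396)](e^(−0.396×2.01) − e^(−0.737×2.01)) + 1.274 e^(−0.737×2.01)
= 8.542 × (0.4511 − 0.2273) + 1.274 × 0.2273 = 2.201 mg/L.
DO = 10.9 − 2.201 = 8.699 mg/L.

DO ≈ 8.70 mg/L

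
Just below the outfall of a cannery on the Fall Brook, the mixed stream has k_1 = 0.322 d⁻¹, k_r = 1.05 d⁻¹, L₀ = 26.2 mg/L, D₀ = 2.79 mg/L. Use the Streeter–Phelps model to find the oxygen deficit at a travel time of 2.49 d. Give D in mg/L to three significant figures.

k_1 L₀/(k_r−k_1) = 0.322×26.2/(1.05−0.322) = 8.436/0.7280 = 11.59 mg/L.
e^(−k_1 t) = e^(−0.322×2.490) = 0.4485; e^(−k_r t) = e^(−1.05×2.490) = 0.07320.
D = 11.59 × (0.4485 − 0.07320) + 2.79 × 0.07320 = 4.349 + 0.2042 = 4.554 mg/L.

D ≈ 4.55 mg/L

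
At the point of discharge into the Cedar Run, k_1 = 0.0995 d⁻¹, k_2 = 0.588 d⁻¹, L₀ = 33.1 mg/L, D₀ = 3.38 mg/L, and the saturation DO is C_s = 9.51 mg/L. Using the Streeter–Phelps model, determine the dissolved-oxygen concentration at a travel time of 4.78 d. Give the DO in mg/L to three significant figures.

k_1 L₀/(k_2−k_1) = 0.0995×33.1/(0.588−0.0995) = 3.293/0.4885 = 6.742 mg/L.
e^(−k_1 t) = e^(−0.0995×4.780) = 0.6215; e^(−k_2 t) = e^(−0.588×4.780) = 0.06017.
D = 6.742 × (0.6215 − 0.06017) + 3.38 × 0.06017 = 3.785 + 0.2034 = 3.988 mg/L.
DO = C_s − D = 9.51 − 3.988 = 5.522 mg/L.

DO ≈ 5.52 mg/L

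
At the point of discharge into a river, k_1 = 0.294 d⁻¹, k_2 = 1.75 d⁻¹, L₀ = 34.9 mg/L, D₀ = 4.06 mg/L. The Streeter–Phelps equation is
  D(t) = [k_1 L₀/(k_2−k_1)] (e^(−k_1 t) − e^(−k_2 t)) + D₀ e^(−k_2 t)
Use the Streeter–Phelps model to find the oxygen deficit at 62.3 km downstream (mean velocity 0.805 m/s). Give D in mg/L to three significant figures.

Travel time t = x/v = 62.3 km / (0.805 m/s) = 62300 m / 0.805 m/s = 77390 s = 0.8957 d.
k_1 L₀/(k_2−k_1) = 0.294×34.9/(1.75−0.294) = 10.26/1.456 = 7.047 mg/L.
e^(−k_1 t) = e^(−0.294×0.8957) = 0.7685; e^(−k_2 t) = e^(−1.75×0.8957) = 0.2086.
D = 7.047 × (0.7685 − 0.2086) + 4.06 × 0.2086 = 3.946 + 0.8468 = 4.793 mg/L.

D ≈ 4.79 mg/L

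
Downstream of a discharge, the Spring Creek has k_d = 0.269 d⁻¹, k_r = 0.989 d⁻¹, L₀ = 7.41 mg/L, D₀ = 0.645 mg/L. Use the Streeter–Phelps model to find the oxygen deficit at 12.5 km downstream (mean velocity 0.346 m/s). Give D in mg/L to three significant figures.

D ≈ 1.07 mg/L

Travel time t = x/v = 12.5 km / (0.346 m/s) = 12500 m / 0.346 m/s = 36130 s = 0.4181 d.
k_d L₀/(k_r−k_d) = 0.269×7.41/(0.989−0.269) = 1.993/0.7200 = 2.768 mg/L.
e^(−k_d t) = e^(−0.269×0.4181) = 0.8936; e^(−k_r t) = e^(−0.989×0.4181) = 0.6613.
D = 2.768 × (0.8936 − 0.6613) + 0.645 × 0.6613 = 0.6431 + 0.4265 = 1.070 mg/L.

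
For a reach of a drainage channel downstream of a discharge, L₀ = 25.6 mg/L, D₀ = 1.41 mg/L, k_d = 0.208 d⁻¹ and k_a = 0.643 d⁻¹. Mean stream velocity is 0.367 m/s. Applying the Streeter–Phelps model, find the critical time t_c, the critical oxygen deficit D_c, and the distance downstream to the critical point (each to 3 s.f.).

t_c ≈ 2.31 d; D_c ≈ 5.12 mg/L; x_c ≈ 73.3 km

With k_a/k_d = 3.091 and 1 − D₀(k_a−k_d)/(k_d L₀) = 0.8848,
t_c = ln(3.091 × 0.8848) / (0.643 − 0.208) = ln(2.735) / 0.4350 = 1.006/0.4350 = 2.313 d.
L(t_c) = L₀ e^(−k_d t_c) = 25.6 × 0.6181 = 15.82 mg/L, and at the critical point k_a D_c = k_d L, so D_c = (0.208/0.643) × 15.82 = 5.118 mg/L.
x_c = v t_c = 0.367 m/s × 2.313 d × 86400 s/d = 73350 m ≈ 73.3 km.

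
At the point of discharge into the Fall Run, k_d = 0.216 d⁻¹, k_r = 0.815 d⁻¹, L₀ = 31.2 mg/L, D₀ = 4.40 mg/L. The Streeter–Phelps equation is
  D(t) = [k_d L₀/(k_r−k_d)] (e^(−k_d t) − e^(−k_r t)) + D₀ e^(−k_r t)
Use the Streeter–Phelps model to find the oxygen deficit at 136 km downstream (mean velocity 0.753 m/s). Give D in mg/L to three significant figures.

Travel time t = x/v = 136 km / (0.753 m/s) = 136000 m / 0.753 m/s = 180600 s = 2.090 d.
k_d L₀/(k_r−k_d) = 0.216×31.2/(0.815−0.216) = 6.739/0.5990 = 11.25 mg/L.
e^(−k_d t) = e^(−0.216×2.090) = 0.6367; e^(−k_r t) = e^(−0.815×2.090) = 0.1820.
D = 11.25 × (0.6367 − 0.1820) + 4.40 × 0.1820 = 5.115 + 0.8009 = 5.916 mg/L.

D ≈ 5.92 mg/L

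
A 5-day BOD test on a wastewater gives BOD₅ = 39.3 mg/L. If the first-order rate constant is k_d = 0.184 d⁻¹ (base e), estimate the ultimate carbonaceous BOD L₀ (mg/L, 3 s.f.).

BOD₅ = L₀(1 − e^(−5k_d)) ⇒ L₀ = BOD₅ / (1 − e^(−5×0.184))
= 39.3 / (1 − 0.3985) = 39.3 / 0.6015 = 65.34 mg/L.

L₀ ≈ 65.3 mg/L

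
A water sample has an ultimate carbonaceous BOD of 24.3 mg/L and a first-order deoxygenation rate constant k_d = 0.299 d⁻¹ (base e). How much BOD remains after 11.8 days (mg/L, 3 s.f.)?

L ≈ 0.713 mg/L

L_t = L₀ e^(−k_d t) = 24.3 × e^(−0.299×11.8) = 24.3 × 0.02936 = 0.7134 mg/L.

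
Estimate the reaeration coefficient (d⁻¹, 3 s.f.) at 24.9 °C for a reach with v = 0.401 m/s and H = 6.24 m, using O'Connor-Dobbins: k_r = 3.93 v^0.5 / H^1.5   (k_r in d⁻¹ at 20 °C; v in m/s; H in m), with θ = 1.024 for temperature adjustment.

k_r ≈ 0.179 d⁻¹

k_r(20) = 3.93 × 0.401^0.5 / 6.24^1.5 = 3.93 × 0.6332 / 15.59 = 0.1597 d⁻¹.
k_r(24.9) = 0.1597 × 1.024^(24.9−20) = 0.1597 × 1.123 = 0.1793 d⁻¹.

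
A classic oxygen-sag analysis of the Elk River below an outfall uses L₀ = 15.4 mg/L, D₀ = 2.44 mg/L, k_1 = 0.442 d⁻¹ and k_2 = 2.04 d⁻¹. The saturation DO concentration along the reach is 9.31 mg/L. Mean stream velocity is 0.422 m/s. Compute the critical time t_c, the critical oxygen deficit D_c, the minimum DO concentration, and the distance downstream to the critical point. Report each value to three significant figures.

t_c = [1/(k_2−k_1)] ln[(k_2/k_1)(1 − D₀(k_2−k_1)/(k_1 L₀))]
= [1/(2.04−0.442)] ln[(2.04/0.442)(1 − 2.44×1.598/(0.442×15.4))]
= (1/1.598) ln[4.615 × 0.4272] = 0.6258 × ln(1.972) = 0.6258 × 0.6788 = 0.4248 d.
D_c = (k_1/k_2) L₀ e^(−k_1 t_c) = (0.442/2.04) × 15.4 × e^(−0.442×0.4248) = 0.2167 × 15.4 × 0.8288 = 2.765 mg/L.
Minimum DO = C_s − D_c = 9.31 − 2.765 = 6.545 mg/L.
x_c = v t_c = 0.422 m/s × 0.4248 d × 86400 s/d = 15490 m ≈ 15.5 km.

t_c ≈ 0.425 d; D_c ≈ 2.77 mg/L; min DO ≈ 6.54 mg/L; x_c ≈ 15.5 km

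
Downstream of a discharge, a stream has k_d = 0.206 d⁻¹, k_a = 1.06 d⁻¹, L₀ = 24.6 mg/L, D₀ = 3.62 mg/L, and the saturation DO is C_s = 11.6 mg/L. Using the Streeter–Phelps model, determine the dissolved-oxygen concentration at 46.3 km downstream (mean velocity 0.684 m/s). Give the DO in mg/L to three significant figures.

Travel time t = x/v = 46.3 km / (0.684 m/s) = 46300 m / 0.684 m/s = 67690 s = 0.7834 d.
k_d L₀/(k_a−k_d) = 0.206×24.6/(1.06−0.206) = 5.068/0.8540 = 5.934 mg/L.
e^(−k_d t) = e^(−0.206×0.7834) = 0.8510; e^(−k_a t) = e^(−1.06×0.7834) = 0.4359.
D = 5.934 × (0.8510 − 0.4359) + 3.62 × 0.4359 = 2.463 + 1.578 = 4.041 mg/L.
DO = C_s − D = 11.6 − 4.041 = 7.559 mg/L.

DO ≈ 7.56 mg/L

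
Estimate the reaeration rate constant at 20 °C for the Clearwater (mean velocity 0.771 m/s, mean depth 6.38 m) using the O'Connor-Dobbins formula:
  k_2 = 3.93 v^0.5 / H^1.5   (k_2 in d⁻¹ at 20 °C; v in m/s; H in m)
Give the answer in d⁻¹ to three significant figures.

k_2 ≈ 0.214 d⁻¹

k_2 = 3.93 × 0.771^0.5 / 6.38^1.5 = 3.93 × 0.8781 / 16.12 = 0.2141 d⁻¹.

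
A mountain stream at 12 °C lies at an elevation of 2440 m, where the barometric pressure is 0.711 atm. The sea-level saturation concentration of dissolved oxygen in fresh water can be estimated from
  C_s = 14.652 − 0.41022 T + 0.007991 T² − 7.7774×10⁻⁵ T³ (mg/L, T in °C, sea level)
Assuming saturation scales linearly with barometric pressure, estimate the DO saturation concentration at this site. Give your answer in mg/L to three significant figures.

C_s ≈ 7.64 mg/L

At sea level: C_s = 14.652 − 0.41022×12 + 0.007991×12² − 7.7774×10⁻⁵×12³ = 10.75 mg/L.
Pressure correction: C_s' = 10.75 × 0.711 = 7.640 mg/L.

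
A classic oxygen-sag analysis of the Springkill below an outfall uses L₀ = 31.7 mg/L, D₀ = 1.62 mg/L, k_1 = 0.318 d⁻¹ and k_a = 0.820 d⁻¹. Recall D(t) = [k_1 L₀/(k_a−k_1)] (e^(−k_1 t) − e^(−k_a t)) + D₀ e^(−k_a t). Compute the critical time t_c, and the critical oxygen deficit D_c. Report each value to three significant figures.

t_c ≈ 1.72 d; D_c ≈ 7.12 mg/L

At the critical point dD/dt = 0, so k_1 L₀ e^(−k_1 t) = k_a D. Substituting D(t) from the Streeter–Phelps equation and solving for t gives
t_c = ln[(k_a/k_1)(1 − D₀(k_a−k_1)/(k_1 L₀))] / (k_a−k_1).
Here k_a−k_1 = 0.5020 d⁻¹ and 1 − D₀(k_a−k_1)/(k_1 L₀) = 1 − 1.62×0.5020/(0.318×31.7) = 0.9193, so
t_c = ln(2.579 × 0.9193) / 0.5020 = 0.8631 / 0.5020 = 1.719 d.
D_c = (k_1/k_a) L₀ e^(−k_1 t_c) = (0.318/0.820) × 31.7 × e^(−0.318×1.719) = 0.3878 × 31.7 × 0.5788 = 7.116 mg/L.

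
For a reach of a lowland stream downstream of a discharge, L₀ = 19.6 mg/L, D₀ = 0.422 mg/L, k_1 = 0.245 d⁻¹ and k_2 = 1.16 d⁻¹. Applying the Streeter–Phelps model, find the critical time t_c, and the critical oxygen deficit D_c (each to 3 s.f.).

t_c ≈ 1.61 d; D_c ≈ 2.79 mg/L

At the critical point dD/dt = 0, so k_1 L₀ e^(−k_1 t) = k_2 D. Substituting D(t) from the Streeter–Phelps equation and solving for t gives
t_c = ln[(k_2/k_1)(1 − D₀(k_2−k_1)/(k_1 L₀))] / (k_2−k_1).
Here k_2−k_1 = 0.9150 d⁻¹ and 1 − D₀(k_2−k_1)/(k_1 L₀) = 1 − 0.422×0.9150/(0.245×19.6) = 0.9196, so
t_c = ln(4.735 × 0.9196) / 0.9150 = 1.471 / 0.9150 = 1.608 d.
L(t_c) = L₀ e^(−k_1 t_c) = 19.6 × 0.6744 = 13.22 mg/L, and at the critical point k_2 D_c = k_1 L, so D_c = (0.245/1.16) × 13.22 = 2.792 mg/L.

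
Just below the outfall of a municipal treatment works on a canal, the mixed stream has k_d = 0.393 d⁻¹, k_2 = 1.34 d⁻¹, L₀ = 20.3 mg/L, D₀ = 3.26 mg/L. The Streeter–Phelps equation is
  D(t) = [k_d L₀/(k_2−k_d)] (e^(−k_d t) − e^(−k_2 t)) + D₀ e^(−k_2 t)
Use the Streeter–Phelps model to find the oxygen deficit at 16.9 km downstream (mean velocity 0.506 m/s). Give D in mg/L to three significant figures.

D ≈ 4.16 mg/L

Travel time t = x/v = 16.9 km / (0.506 m/s) = 16900 m / 0.506 m/s = 33400 s = 0.3866 d.
k_d L₀/(k_2−k_d) = 0.393×20.3/(1.34−0.393) = 7.978/0.9470 = 8.424 mg/L.
e^(−k_d t) = e^(−0.393×0.3866) = 0.8591; e^(−k_2 t) = e^(−1.34×0.3866) = 0.5957.
D = 8.424 × (0.8591 − 0.5957) + 3.26 × 0.5957 = 2.219 + 1.942 = 4.161 mg/L.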